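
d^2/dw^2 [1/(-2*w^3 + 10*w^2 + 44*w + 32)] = ((3*w - 5)*(-w^3 + 5*w^2 + 22*w + 16) + (-3*w^2 + 10*w + 22)^2)/(-w^3 + 5*w^2 + 22*w + 16)^3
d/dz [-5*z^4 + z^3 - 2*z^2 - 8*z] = -20*z^3 + 3*z^2 - 4*z - 8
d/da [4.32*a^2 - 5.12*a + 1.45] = 8.64*a - 5.12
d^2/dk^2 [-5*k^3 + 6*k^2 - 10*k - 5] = 12 - 30*k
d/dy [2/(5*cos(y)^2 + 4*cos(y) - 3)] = 4*(5*cos(y) + 2)*sin(y)/(5*cos(y)^2 + 4*cos(y) - 3)^2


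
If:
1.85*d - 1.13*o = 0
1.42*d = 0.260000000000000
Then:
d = 0.18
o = 0.30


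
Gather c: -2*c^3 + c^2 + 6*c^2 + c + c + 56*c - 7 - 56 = -2*c^3 + 7*c^2 + 58*c - 63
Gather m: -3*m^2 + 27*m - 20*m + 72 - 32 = -3*m^2 + 7*m + 40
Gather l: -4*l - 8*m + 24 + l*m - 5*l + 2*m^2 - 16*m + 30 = l*(m - 9) + 2*m^2 - 24*m + 54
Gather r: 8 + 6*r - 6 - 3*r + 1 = 3*r + 3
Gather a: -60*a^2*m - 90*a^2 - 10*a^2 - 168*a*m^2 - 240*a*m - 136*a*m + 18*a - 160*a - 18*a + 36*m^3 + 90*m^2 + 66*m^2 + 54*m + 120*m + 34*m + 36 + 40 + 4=a^2*(-60*m - 100) + a*(-168*m^2 - 376*m - 160) + 36*m^3 + 156*m^2 + 208*m + 80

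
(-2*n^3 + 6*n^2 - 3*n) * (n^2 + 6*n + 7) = -2*n^5 - 6*n^4 + 19*n^3 + 24*n^2 - 21*n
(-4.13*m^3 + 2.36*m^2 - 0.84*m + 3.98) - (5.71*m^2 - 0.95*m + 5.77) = -4.13*m^3 - 3.35*m^2 + 0.11*m - 1.79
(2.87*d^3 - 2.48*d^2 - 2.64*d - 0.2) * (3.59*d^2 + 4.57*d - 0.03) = 10.3033*d^5 + 4.2127*d^4 - 20.8973*d^3 - 12.7084*d^2 - 0.8348*d + 0.006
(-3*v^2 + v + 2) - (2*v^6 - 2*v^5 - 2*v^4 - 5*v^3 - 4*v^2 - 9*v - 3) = -2*v^6 + 2*v^5 + 2*v^4 + 5*v^3 + v^2 + 10*v + 5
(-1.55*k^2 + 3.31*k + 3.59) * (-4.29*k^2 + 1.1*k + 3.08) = 6.6495*k^4 - 15.9049*k^3 - 16.5341*k^2 + 14.1438*k + 11.0572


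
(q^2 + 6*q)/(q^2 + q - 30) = q/(q - 5)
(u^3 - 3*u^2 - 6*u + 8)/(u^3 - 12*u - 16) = (u - 1)/(u + 2)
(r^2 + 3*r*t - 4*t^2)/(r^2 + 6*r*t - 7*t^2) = (r + 4*t)/(r + 7*t)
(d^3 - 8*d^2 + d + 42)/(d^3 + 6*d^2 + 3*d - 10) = (d^2 - 10*d + 21)/(d^2 + 4*d - 5)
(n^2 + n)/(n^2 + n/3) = 3*(n + 1)/(3*n + 1)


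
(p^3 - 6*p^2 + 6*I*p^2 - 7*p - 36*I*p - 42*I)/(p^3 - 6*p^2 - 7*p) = (p + 6*I)/p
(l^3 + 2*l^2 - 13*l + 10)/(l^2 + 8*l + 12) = (l^3 + 2*l^2 - 13*l + 10)/(l^2 + 8*l + 12)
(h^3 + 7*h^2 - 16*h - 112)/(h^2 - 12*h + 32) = (h^2 + 11*h + 28)/(h - 8)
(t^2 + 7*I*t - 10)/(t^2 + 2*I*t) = (t + 5*I)/t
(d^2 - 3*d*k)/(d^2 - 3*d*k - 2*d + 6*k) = d/(d - 2)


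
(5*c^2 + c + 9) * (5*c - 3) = 25*c^3 - 10*c^2 + 42*c - 27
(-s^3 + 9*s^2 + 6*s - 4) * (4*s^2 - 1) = -4*s^5 + 36*s^4 + 25*s^3 - 25*s^2 - 6*s + 4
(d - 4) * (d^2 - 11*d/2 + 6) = d^3 - 19*d^2/2 + 28*d - 24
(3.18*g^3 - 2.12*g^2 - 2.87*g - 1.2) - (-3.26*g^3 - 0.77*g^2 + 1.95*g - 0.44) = 6.44*g^3 - 1.35*g^2 - 4.82*g - 0.76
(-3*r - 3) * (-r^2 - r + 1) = 3*r^3 + 6*r^2 - 3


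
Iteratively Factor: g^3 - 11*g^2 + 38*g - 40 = (g - 4)*(g^2 - 7*g + 10) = (g - 4)*(g - 2)*(g - 5)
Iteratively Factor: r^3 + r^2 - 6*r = (r)*(r^2 + r - 6) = r*(r + 3)*(r - 2)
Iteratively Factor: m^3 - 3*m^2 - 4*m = (m - 4)*(m^2 + m) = m*(m - 4)*(m + 1)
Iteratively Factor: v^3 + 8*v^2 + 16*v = (v)*(v^2 + 8*v + 16) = v*(v + 4)*(v + 4)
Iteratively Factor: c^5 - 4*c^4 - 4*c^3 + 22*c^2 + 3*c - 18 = (c + 1)*(c^4 - 5*c^3 + c^2 + 21*c - 18) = (c - 3)*(c + 1)*(c^3 - 2*c^2 - 5*c + 6) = (c - 3)^2*(c + 1)*(c^2 + c - 2) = (c - 3)^2*(c - 1)*(c + 1)*(c + 2)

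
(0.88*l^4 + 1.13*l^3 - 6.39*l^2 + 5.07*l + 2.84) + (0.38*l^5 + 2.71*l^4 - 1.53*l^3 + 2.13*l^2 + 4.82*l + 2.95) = 0.38*l^5 + 3.59*l^4 - 0.4*l^3 - 4.26*l^2 + 9.89*l + 5.79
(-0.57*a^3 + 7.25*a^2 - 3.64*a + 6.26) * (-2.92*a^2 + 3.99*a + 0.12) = 1.6644*a^5 - 23.4443*a^4 + 39.4879*a^3 - 31.9328*a^2 + 24.5406*a + 0.7512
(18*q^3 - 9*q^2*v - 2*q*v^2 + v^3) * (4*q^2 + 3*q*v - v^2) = 72*q^5 + 18*q^4*v - 53*q^3*v^2 + 7*q^2*v^3 + 5*q*v^4 - v^5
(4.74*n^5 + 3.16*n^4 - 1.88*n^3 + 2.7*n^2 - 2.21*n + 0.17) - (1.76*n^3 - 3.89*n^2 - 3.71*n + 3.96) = 4.74*n^5 + 3.16*n^4 - 3.64*n^3 + 6.59*n^2 + 1.5*n - 3.79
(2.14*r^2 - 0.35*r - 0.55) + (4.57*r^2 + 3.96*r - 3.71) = 6.71*r^2 + 3.61*r - 4.26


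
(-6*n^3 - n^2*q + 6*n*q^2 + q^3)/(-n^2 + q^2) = 6*n + q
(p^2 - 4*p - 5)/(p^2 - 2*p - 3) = (p - 5)/(p - 3)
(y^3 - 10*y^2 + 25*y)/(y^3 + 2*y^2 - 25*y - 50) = y*(y - 5)/(y^2 + 7*y + 10)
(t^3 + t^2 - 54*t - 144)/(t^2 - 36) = (t^2 - 5*t - 24)/(t - 6)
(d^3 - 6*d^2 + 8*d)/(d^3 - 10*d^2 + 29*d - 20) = d*(d - 2)/(d^2 - 6*d + 5)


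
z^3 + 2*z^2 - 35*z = z*(z - 5)*(z + 7)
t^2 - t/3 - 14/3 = (t - 7/3)*(t + 2)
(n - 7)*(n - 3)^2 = n^3 - 13*n^2 + 51*n - 63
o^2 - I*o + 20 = (o - 5*I)*(o + 4*I)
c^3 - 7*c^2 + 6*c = c*(c - 6)*(c - 1)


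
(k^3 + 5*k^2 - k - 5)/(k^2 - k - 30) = (k^2 - 1)/(k - 6)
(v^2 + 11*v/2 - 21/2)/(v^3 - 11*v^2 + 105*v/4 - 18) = 2*(v + 7)/(2*v^2 - 19*v + 24)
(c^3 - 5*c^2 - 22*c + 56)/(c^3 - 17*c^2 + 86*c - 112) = (c + 4)/(c - 8)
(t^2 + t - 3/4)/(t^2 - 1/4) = (2*t + 3)/(2*t + 1)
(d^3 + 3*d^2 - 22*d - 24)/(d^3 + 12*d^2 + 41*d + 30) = (d - 4)/(d + 5)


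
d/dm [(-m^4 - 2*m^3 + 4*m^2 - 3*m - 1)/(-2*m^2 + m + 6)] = (4*m^5 + m^4 - 28*m^3 - 38*m^2 + 44*m - 17)/(4*m^4 - 4*m^3 - 23*m^2 + 12*m + 36)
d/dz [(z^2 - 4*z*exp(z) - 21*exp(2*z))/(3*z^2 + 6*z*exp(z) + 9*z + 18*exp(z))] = ((-z^2 + 4*z*exp(z) + 21*exp(2*z))*(2*z*exp(z) + 2*z + 8*exp(z) + 3) + 2*(z^2 + 2*z*exp(z) + 3*z + 6*exp(z))*(-2*z*exp(z) + z - 21*exp(2*z) - 2*exp(z)))/(3*(z^2 + 2*z*exp(z) + 3*z + 6*exp(z))^2)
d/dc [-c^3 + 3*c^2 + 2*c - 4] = -3*c^2 + 6*c + 2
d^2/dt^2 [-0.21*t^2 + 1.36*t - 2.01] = -0.420000000000000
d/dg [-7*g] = -7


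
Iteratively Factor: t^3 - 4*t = (t + 2)*(t^2 - 2*t) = (t - 2)*(t + 2)*(t)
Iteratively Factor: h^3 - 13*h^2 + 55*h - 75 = (h - 5)*(h^2 - 8*h + 15) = (h - 5)^2*(h - 3)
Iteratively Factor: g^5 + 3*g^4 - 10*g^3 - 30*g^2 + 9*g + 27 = (g - 1)*(g^4 + 4*g^3 - 6*g^2 - 36*g - 27) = (g - 1)*(g + 1)*(g^3 + 3*g^2 - 9*g - 27) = (g - 3)*(g - 1)*(g + 1)*(g^2 + 6*g + 9) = (g - 3)*(g - 1)*(g + 1)*(g + 3)*(g + 3)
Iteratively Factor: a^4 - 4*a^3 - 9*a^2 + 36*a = (a)*(a^3 - 4*a^2 - 9*a + 36) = a*(a - 3)*(a^2 - a - 12) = a*(a - 4)*(a - 3)*(a + 3)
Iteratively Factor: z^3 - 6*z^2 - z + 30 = (z + 2)*(z^2 - 8*z + 15) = (z - 3)*(z + 2)*(z - 5)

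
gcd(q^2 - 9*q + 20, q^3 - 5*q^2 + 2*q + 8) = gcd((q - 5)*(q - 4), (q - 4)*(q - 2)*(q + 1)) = q - 4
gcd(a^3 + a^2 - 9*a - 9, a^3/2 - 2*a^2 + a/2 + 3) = a^2 - 2*a - 3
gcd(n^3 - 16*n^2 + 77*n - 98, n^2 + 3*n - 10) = n - 2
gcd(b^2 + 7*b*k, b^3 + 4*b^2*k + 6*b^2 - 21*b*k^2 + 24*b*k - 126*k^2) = b + 7*k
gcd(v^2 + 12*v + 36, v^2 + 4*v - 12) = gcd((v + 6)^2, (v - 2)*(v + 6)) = v + 6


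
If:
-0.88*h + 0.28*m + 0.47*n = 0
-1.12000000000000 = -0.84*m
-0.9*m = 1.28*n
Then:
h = -0.08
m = 1.33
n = -0.94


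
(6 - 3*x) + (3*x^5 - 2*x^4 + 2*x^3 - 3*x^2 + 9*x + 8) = 3*x^5 - 2*x^4 + 2*x^3 - 3*x^2 + 6*x + 14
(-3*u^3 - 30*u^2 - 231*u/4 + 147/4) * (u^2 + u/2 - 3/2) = -3*u^5 - 63*u^4/2 - 273*u^3/4 + 423*u^2/8 + 105*u - 441/8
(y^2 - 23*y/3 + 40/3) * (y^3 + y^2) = y^5 - 20*y^4/3 + 17*y^3/3 + 40*y^2/3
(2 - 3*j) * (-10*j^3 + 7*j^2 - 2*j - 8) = 30*j^4 - 41*j^3 + 20*j^2 + 20*j - 16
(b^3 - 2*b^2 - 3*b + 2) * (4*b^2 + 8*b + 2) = 4*b^5 - 26*b^3 - 20*b^2 + 10*b + 4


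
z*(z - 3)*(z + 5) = z^3 + 2*z^2 - 15*z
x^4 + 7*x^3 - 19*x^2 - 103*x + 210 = (x - 3)*(x - 2)*(x + 5)*(x + 7)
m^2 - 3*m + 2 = (m - 2)*(m - 1)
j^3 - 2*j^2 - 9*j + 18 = (j - 3)*(j - 2)*(j + 3)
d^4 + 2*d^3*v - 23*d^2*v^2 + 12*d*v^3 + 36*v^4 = (d - 3*v)*(d - 2*v)*(d + v)*(d + 6*v)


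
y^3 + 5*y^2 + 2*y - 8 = (y - 1)*(y + 2)*(y + 4)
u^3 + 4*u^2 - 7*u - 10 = (u - 2)*(u + 1)*(u + 5)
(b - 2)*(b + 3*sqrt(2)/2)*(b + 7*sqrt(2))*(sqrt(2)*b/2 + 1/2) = sqrt(2)*b^4/2 - sqrt(2)*b^3 + 9*b^3 - 18*b^2 + 59*sqrt(2)*b^2/4 - 59*sqrt(2)*b/2 + 21*b/2 - 21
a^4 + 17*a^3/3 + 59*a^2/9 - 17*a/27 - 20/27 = (a - 1/3)*(a + 1/3)*(a + 5/3)*(a + 4)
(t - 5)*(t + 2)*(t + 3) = t^3 - 19*t - 30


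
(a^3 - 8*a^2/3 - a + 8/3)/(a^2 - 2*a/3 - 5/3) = (3*a^2 - 11*a + 8)/(3*a - 5)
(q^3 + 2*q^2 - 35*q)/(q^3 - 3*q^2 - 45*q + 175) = q/(q - 5)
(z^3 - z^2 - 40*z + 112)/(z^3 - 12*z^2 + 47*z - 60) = (z^2 + 3*z - 28)/(z^2 - 8*z + 15)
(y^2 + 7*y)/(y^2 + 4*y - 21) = y/(y - 3)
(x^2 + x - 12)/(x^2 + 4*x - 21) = (x + 4)/(x + 7)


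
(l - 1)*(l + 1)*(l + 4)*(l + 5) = l^4 + 9*l^3 + 19*l^2 - 9*l - 20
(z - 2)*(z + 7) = z^2 + 5*z - 14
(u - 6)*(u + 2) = u^2 - 4*u - 12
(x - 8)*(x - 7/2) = x^2 - 23*x/2 + 28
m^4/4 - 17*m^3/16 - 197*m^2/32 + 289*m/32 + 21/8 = (m/4 + 1)*(m - 7)*(m - 3/2)*(m + 1/4)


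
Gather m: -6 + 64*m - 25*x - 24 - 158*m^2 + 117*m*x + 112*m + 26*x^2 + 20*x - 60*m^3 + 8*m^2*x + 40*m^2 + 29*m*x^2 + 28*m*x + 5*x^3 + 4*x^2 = -60*m^3 + m^2*(8*x - 118) + m*(29*x^2 + 145*x + 176) + 5*x^3 + 30*x^2 - 5*x - 30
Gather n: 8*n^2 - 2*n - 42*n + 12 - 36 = 8*n^2 - 44*n - 24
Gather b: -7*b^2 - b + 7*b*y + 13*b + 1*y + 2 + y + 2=-7*b^2 + b*(7*y + 12) + 2*y + 4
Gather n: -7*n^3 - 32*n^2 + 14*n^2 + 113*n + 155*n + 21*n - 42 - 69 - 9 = -7*n^3 - 18*n^2 + 289*n - 120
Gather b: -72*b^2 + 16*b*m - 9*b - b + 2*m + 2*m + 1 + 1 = -72*b^2 + b*(16*m - 10) + 4*m + 2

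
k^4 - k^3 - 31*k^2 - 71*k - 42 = (k - 7)*(k + 1)*(k + 2)*(k + 3)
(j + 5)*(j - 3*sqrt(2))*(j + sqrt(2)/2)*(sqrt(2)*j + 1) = sqrt(2)*j^4 - 4*j^3 + 5*sqrt(2)*j^3 - 20*j^2 - 11*sqrt(2)*j^2/2 - 55*sqrt(2)*j/2 - 3*j - 15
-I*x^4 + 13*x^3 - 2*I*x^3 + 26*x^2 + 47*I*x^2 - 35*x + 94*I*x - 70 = (x + 2)*(x + 5*I)*(x + 7*I)*(-I*x + 1)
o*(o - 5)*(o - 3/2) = o^3 - 13*o^2/2 + 15*o/2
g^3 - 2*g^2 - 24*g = g*(g - 6)*(g + 4)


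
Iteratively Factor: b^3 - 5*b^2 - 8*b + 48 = (b + 3)*(b^2 - 8*b + 16) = (b - 4)*(b + 3)*(b - 4)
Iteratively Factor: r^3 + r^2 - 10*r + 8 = (r + 4)*(r^2 - 3*r + 2) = (r - 1)*(r + 4)*(r - 2)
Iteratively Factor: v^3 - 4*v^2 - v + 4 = (v - 1)*(v^2 - 3*v - 4) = (v - 1)*(v + 1)*(v - 4)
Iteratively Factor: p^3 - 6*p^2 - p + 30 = (p - 5)*(p^2 - p - 6) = (p - 5)*(p + 2)*(p - 3)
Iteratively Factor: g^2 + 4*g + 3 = (g + 1)*(g + 3)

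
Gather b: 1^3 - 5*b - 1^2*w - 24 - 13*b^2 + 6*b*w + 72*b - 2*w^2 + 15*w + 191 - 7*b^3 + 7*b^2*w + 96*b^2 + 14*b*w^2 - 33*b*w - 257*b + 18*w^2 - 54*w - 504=-7*b^3 + b^2*(7*w + 83) + b*(14*w^2 - 27*w - 190) + 16*w^2 - 40*w - 336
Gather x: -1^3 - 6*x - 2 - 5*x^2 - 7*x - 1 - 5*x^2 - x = -10*x^2 - 14*x - 4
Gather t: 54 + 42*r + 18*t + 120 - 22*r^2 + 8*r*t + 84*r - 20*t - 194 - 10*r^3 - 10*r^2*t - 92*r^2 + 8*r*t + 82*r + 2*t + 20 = -10*r^3 - 114*r^2 + 208*r + t*(-10*r^2 + 16*r)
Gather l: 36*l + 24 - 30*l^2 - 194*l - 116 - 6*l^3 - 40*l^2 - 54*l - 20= -6*l^3 - 70*l^2 - 212*l - 112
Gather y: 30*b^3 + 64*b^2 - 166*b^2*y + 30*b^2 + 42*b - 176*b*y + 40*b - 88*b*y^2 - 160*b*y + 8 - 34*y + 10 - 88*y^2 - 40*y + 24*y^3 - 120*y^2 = 30*b^3 + 94*b^2 + 82*b + 24*y^3 + y^2*(-88*b - 208) + y*(-166*b^2 - 336*b - 74) + 18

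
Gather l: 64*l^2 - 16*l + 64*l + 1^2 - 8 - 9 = 64*l^2 + 48*l - 16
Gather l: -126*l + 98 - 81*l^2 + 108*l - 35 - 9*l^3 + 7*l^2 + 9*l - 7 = -9*l^3 - 74*l^2 - 9*l + 56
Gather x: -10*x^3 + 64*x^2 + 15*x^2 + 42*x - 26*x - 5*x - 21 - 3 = -10*x^3 + 79*x^2 + 11*x - 24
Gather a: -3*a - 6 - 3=-3*a - 9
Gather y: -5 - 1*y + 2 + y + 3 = 0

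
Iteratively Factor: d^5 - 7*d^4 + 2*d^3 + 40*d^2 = (d - 4)*(d^4 - 3*d^3 - 10*d^2) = d*(d - 4)*(d^3 - 3*d^2 - 10*d) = d*(d - 5)*(d - 4)*(d^2 + 2*d) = d*(d - 5)*(d - 4)*(d + 2)*(d)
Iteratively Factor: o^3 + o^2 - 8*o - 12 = (o - 3)*(o^2 + 4*o + 4) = (o - 3)*(o + 2)*(o + 2)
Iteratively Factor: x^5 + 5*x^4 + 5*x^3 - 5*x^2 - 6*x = (x + 3)*(x^4 + 2*x^3 - x^2 - 2*x) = (x + 2)*(x + 3)*(x^3 - x) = (x + 1)*(x + 2)*(x + 3)*(x^2 - x) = (x - 1)*(x + 1)*(x + 2)*(x + 3)*(x)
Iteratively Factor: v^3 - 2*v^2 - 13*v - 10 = (v + 1)*(v^2 - 3*v - 10) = (v + 1)*(v + 2)*(v - 5)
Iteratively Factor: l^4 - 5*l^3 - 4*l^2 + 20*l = (l - 2)*(l^3 - 3*l^2 - 10*l) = (l - 5)*(l - 2)*(l^2 + 2*l) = (l - 5)*(l - 2)*(l + 2)*(l)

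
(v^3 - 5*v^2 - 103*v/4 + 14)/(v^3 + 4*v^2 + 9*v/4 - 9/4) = (2*v^2 - 9*v - 56)/(2*v^2 + 9*v + 9)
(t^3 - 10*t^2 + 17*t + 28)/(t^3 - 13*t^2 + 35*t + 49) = (t - 4)/(t - 7)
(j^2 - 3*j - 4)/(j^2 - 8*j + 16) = (j + 1)/(j - 4)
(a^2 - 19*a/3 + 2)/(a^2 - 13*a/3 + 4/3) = (a - 6)/(a - 4)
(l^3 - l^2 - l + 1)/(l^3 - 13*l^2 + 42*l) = (l^3 - l^2 - l + 1)/(l*(l^2 - 13*l + 42))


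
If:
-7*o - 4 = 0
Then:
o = -4/7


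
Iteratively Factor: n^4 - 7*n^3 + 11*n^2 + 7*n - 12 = (n - 3)*(n^3 - 4*n^2 - n + 4) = (n - 3)*(n - 1)*(n^2 - 3*n - 4) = (n - 3)*(n - 1)*(n + 1)*(n - 4)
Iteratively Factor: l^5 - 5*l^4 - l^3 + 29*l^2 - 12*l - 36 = (l - 3)*(l^4 - 2*l^3 - 7*l^2 + 8*l + 12) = (l - 3)*(l - 2)*(l^3 - 7*l - 6) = (l - 3)*(l - 2)*(l + 1)*(l^2 - l - 6) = (l - 3)*(l - 2)*(l + 1)*(l + 2)*(l - 3)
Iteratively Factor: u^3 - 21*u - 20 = (u - 5)*(u^2 + 5*u + 4) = (u - 5)*(u + 4)*(u + 1)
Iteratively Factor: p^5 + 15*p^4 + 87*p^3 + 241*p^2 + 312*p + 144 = (p + 3)*(p^4 + 12*p^3 + 51*p^2 + 88*p + 48) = (p + 3)^2*(p^3 + 9*p^2 + 24*p + 16) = (p + 3)^2*(p + 4)*(p^2 + 5*p + 4) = (p + 1)*(p + 3)^2*(p + 4)*(p + 4)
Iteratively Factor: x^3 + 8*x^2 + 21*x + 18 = (x + 3)*(x^2 + 5*x + 6) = (x + 2)*(x + 3)*(x + 3)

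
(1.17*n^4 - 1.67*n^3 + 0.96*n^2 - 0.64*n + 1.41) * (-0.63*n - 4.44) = -0.7371*n^5 - 4.1427*n^4 + 6.81*n^3 - 3.8592*n^2 + 1.9533*n - 6.2604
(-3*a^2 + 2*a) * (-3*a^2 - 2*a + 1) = 9*a^4 - 7*a^2 + 2*a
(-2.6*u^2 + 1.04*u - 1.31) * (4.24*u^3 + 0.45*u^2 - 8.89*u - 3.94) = -11.024*u^5 + 3.2396*u^4 + 18.0276*u^3 + 0.408899999999999*u^2 + 7.5483*u + 5.1614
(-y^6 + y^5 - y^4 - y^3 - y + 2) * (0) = 0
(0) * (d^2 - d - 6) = 0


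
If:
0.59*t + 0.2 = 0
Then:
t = -0.34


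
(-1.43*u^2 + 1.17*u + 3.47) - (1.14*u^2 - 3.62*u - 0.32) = -2.57*u^2 + 4.79*u + 3.79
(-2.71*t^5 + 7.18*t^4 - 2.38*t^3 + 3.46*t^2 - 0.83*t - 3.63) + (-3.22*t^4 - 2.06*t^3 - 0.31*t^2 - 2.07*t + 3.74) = -2.71*t^5 + 3.96*t^4 - 4.44*t^3 + 3.15*t^2 - 2.9*t + 0.11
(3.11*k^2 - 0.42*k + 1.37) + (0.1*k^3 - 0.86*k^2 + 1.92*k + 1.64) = 0.1*k^3 + 2.25*k^2 + 1.5*k + 3.01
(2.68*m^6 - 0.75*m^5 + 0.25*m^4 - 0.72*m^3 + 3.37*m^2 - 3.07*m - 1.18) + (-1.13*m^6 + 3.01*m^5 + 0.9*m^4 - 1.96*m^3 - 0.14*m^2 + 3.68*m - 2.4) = 1.55*m^6 + 2.26*m^5 + 1.15*m^4 - 2.68*m^3 + 3.23*m^2 + 0.61*m - 3.58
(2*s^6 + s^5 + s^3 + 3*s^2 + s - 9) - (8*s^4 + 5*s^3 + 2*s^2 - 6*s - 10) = 2*s^6 + s^5 - 8*s^4 - 4*s^3 + s^2 + 7*s + 1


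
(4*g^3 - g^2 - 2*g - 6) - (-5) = 4*g^3 - g^2 - 2*g - 1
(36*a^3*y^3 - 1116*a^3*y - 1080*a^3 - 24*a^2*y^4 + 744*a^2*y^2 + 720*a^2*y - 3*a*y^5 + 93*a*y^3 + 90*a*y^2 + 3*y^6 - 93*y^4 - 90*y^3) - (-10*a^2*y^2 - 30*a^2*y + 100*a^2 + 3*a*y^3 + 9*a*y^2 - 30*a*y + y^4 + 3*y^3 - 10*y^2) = 36*a^3*y^3 - 1116*a^3*y - 1080*a^3 - 24*a^2*y^4 + 754*a^2*y^2 + 750*a^2*y - 100*a^2 - 3*a*y^5 + 90*a*y^3 + 81*a*y^2 + 30*a*y + 3*y^6 - 94*y^4 - 93*y^3 + 10*y^2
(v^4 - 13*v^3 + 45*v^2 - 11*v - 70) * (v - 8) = v^5 - 21*v^4 + 149*v^3 - 371*v^2 + 18*v + 560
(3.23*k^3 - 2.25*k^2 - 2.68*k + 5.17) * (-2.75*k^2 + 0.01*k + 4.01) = -8.8825*k^5 + 6.2198*k^4 + 20.2998*k^3 - 23.2668*k^2 - 10.6951*k + 20.7317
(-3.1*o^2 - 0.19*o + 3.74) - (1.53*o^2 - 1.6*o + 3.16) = -4.63*o^2 + 1.41*o + 0.58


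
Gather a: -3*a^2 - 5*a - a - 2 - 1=-3*a^2 - 6*a - 3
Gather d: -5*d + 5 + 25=30 - 5*d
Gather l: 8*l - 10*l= -2*l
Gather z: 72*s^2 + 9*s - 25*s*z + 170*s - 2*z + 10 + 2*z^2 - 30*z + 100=72*s^2 + 179*s + 2*z^2 + z*(-25*s - 32) + 110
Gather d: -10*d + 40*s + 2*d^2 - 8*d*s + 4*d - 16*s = 2*d^2 + d*(-8*s - 6) + 24*s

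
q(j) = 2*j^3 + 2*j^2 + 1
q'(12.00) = 912.00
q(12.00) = 3745.00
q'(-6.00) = 192.00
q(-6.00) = -359.00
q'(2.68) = 53.81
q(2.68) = 53.86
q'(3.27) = 77.24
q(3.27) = 92.32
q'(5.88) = 230.97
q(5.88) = 476.74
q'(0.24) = 1.31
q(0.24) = 1.14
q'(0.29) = 1.66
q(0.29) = 1.22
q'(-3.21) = 48.98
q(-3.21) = -44.54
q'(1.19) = 13.26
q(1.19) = 7.20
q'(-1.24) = 4.27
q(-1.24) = 0.26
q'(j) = 6*j^2 + 4*j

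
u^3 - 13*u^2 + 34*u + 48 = (u - 8)*(u - 6)*(u + 1)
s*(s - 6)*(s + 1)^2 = s^4 - 4*s^3 - 11*s^2 - 6*s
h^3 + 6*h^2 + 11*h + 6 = (h + 1)*(h + 2)*(h + 3)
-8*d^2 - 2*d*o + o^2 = (-4*d + o)*(2*d + o)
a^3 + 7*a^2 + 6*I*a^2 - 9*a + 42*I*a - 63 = (a + 7)*(a + 3*I)^2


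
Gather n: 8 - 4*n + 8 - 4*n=16 - 8*n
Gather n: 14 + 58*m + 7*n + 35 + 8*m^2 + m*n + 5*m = 8*m^2 + 63*m + n*(m + 7) + 49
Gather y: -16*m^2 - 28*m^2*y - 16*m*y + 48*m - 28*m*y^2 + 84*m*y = -16*m^2 - 28*m*y^2 + 48*m + y*(-28*m^2 + 68*m)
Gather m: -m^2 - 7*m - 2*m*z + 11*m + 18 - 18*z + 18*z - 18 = -m^2 + m*(4 - 2*z)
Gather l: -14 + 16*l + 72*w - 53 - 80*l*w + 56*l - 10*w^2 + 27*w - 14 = l*(72 - 80*w) - 10*w^2 + 99*w - 81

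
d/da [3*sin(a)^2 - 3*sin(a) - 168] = 3*sin(2*a) - 3*cos(a)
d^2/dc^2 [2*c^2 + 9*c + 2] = 4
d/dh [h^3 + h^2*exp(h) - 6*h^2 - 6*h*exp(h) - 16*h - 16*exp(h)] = h^2*exp(h) + 3*h^2 - 4*h*exp(h) - 12*h - 22*exp(h) - 16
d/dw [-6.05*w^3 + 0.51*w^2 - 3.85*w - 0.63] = -18.15*w^2 + 1.02*w - 3.85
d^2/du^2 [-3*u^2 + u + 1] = -6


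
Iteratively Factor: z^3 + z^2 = (z)*(z^2 + z) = z^2*(z + 1)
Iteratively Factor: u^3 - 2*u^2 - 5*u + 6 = (u + 2)*(u^2 - 4*u + 3) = (u - 1)*(u + 2)*(u - 3)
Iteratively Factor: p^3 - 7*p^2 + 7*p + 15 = (p + 1)*(p^2 - 8*p + 15) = (p - 5)*(p + 1)*(p - 3)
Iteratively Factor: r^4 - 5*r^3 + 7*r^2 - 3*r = (r - 1)*(r^3 - 4*r^2 + 3*r) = (r - 3)*(r - 1)*(r^2 - r) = (r - 3)*(r - 1)^2*(r)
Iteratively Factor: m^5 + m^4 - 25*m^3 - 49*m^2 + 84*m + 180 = (m - 2)*(m^4 + 3*m^3 - 19*m^2 - 87*m - 90) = (m - 2)*(m + 3)*(m^3 - 19*m - 30) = (m - 5)*(m - 2)*(m + 3)*(m^2 + 5*m + 6) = (m - 5)*(m - 2)*(m + 2)*(m + 3)*(m + 3)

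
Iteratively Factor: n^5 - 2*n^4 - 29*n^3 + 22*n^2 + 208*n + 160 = (n + 1)*(n^4 - 3*n^3 - 26*n^2 + 48*n + 160) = (n - 4)*(n + 1)*(n^3 + n^2 - 22*n - 40) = (n - 4)*(n + 1)*(n + 2)*(n^2 - n - 20) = (n - 4)*(n + 1)*(n + 2)*(n + 4)*(n - 5)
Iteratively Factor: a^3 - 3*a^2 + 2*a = (a - 2)*(a^2 - a) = (a - 2)*(a - 1)*(a)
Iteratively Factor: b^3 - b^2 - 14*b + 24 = (b + 4)*(b^2 - 5*b + 6) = (b - 2)*(b + 4)*(b - 3)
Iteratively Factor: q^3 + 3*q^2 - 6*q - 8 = (q - 2)*(q^2 + 5*q + 4) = (q - 2)*(q + 1)*(q + 4)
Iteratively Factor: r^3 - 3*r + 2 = (r + 2)*(r^2 - 2*r + 1) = (r - 1)*(r + 2)*(r - 1)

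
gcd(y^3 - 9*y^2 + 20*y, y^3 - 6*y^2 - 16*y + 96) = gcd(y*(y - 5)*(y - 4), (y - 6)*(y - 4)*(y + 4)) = y - 4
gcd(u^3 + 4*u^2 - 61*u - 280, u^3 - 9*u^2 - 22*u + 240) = u^2 - 3*u - 40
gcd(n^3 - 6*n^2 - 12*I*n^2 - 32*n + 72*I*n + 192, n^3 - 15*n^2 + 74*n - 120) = n - 6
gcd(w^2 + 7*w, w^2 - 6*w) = w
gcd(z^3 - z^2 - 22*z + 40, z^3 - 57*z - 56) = 1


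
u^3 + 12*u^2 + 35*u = u*(u + 5)*(u + 7)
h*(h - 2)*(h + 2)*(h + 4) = h^4 + 4*h^3 - 4*h^2 - 16*h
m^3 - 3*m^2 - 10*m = m*(m - 5)*(m + 2)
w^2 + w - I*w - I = (w + 1)*(w - I)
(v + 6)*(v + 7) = v^2 + 13*v + 42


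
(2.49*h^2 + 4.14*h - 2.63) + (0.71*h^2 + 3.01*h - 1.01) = 3.2*h^2 + 7.15*h - 3.64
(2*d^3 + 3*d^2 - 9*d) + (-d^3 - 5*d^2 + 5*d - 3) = d^3 - 2*d^2 - 4*d - 3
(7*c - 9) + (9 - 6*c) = c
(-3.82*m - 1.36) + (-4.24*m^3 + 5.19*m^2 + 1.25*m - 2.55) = -4.24*m^3 + 5.19*m^2 - 2.57*m - 3.91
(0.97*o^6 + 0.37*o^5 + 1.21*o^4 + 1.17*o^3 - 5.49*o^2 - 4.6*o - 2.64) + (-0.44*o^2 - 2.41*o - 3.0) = 0.97*o^6 + 0.37*o^5 + 1.21*o^4 + 1.17*o^3 - 5.93*o^2 - 7.01*o - 5.64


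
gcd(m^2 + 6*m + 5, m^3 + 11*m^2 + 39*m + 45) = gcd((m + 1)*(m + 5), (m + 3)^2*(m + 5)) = m + 5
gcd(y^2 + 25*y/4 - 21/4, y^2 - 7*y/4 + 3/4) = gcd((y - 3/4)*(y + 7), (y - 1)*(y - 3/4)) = y - 3/4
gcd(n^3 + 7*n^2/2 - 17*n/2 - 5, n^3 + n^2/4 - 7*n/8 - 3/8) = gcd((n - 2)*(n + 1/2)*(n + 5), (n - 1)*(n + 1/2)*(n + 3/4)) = n + 1/2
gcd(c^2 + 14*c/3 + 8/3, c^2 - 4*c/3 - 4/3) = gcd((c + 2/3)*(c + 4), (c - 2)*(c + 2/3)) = c + 2/3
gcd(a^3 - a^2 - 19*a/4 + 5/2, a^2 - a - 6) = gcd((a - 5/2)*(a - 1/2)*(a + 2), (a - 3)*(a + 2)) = a + 2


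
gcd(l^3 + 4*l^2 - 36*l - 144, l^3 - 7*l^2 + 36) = l - 6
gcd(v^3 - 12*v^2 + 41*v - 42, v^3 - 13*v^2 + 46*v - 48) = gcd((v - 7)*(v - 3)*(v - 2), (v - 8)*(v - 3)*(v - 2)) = v^2 - 5*v + 6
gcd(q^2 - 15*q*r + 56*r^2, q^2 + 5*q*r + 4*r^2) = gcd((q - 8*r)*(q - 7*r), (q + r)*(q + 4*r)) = 1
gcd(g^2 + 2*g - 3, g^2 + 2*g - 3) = g^2 + 2*g - 3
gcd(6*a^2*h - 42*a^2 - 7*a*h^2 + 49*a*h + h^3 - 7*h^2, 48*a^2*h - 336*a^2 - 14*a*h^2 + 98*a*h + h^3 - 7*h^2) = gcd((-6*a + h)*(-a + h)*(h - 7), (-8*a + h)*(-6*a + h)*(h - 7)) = 6*a*h - 42*a - h^2 + 7*h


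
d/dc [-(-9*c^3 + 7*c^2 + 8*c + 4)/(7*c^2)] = (9*c^3 + 8*c + 8)/(7*c^3)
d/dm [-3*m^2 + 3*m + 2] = 3 - 6*m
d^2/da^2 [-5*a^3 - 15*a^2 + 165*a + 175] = -30*a - 30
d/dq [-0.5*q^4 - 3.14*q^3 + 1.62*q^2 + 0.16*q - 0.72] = -2.0*q^3 - 9.42*q^2 + 3.24*q + 0.16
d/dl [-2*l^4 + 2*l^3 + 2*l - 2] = -8*l^3 + 6*l^2 + 2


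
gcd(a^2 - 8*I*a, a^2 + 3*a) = a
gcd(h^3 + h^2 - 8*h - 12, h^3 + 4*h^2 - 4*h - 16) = h + 2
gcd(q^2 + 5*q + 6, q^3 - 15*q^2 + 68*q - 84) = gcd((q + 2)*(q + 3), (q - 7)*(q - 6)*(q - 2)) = 1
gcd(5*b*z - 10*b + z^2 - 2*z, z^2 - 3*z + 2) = z - 2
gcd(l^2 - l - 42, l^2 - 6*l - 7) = l - 7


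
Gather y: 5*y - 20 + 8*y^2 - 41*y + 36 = 8*y^2 - 36*y + 16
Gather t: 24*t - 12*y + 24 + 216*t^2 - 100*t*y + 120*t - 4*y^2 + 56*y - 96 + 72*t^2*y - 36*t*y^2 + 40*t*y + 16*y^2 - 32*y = t^2*(72*y + 216) + t*(-36*y^2 - 60*y + 144) + 12*y^2 + 12*y - 72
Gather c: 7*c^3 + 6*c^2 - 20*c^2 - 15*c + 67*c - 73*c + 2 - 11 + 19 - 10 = 7*c^3 - 14*c^2 - 21*c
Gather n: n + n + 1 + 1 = 2*n + 2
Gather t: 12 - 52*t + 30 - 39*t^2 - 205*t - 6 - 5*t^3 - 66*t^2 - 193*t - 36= -5*t^3 - 105*t^2 - 450*t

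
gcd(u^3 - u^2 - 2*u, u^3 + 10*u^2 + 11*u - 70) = u - 2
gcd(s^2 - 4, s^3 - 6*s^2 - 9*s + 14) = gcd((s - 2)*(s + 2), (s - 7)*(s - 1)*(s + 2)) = s + 2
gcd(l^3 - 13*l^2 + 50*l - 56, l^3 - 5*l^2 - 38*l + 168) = l^2 - 11*l + 28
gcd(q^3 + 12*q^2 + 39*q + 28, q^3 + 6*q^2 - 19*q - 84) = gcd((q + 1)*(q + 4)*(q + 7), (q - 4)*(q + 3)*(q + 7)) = q + 7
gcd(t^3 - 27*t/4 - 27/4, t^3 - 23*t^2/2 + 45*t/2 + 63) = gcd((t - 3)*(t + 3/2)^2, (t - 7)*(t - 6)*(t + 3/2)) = t + 3/2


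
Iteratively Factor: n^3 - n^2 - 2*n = (n + 1)*(n^2 - 2*n) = n*(n + 1)*(n - 2)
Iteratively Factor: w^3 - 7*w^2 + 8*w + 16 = (w - 4)*(w^2 - 3*w - 4) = (w - 4)^2*(w + 1)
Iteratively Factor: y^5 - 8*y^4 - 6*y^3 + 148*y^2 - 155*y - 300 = (y - 5)*(y^4 - 3*y^3 - 21*y^2 + 43*y + 60) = (y - 5)*(y + 4)*(y^3 - 7*y^2 + 7*y + 15) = (y - 5)^2*(y + 4)*(y^2 - 2*y - 3) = (y - 5)^2*(y - 3)*(y + 4)*(y + 1)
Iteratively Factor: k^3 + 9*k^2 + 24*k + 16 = (k + 4)*(k^2 + 5*k + 4) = (k + 1)*(k + 4)*(k + 4)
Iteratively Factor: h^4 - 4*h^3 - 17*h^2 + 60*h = (h - 5)*(h^3 + h^2 - 12*h) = (h - 5)*(h - 3)*(h^2 + 4*h) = (h - 5)*(h - 3)*(h + 4)*(h)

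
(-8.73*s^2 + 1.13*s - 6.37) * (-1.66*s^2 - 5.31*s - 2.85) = 14.4918*s^4 + 44.4805*s^3 + 29.4544*s^2 + 30.6042*s + 18.1545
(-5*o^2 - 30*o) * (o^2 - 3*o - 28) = -5*o^4 - 15*o^3 + 230*o^2 + 840*o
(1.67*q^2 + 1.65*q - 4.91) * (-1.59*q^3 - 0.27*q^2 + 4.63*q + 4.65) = -2.6553*q^5 - 3.0744*q^4 + 15.0935*q^3 + 16.7307*q^2 - 15.0608*q - 22.8315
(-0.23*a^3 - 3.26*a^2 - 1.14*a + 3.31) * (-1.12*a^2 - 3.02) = 0.2576*a^5 + 3.6512*a^4 + 1.9714*a^3 + 6.138*a^2 + 3.4428*a - 9.9962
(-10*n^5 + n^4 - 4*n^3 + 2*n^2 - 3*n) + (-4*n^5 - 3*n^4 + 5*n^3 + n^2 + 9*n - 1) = -14*n^5 - 2*n^4 + n^3 + 3*n^2 + 6*n - 1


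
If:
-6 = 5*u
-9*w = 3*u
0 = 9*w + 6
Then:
No Solution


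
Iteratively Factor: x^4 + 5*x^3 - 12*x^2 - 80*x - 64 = (x + 1)*(x^3 + 4*x^2 - 16*x - 64) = (x - 4)*(x + 1)*(x^2 + 8*x + 16) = (x - 4)*(x + 1)*(x + 4)*(x + 4)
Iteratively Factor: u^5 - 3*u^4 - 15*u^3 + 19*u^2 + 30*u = (u + 1)*(u^4 - 4*u^3 - 11*u^2 + 30*u) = (u + 1)*(u + 3)*(u^3 - 7*u^2 + 10*u) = (u - 5)*(u + 1)*(u + 3)*(u^2 - 2*u) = (u - 5)*(u - 2)*(u + 1)*(u + 3)*(u)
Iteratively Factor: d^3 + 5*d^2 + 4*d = (d + 1)*(d^2 + 4*d) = (d + 1)*(d + 4)*(d)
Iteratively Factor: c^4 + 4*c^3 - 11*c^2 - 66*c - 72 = (c + 3)*(c^3 + c^2 - 14*c - 24) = (c + 2)*(c + 3)*(c^2 - c - 12) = (c - 4)*(c + 2)*(c + 3)*(c + 3)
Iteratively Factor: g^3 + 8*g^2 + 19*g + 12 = (g + 4)*(g^2 + 4*g + 3) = (g + 3)*(g + 4)*(g + 1)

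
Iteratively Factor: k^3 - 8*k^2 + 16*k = (k - 4)*(k^2 - 4*k) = k*(k - 4)*(k - 4)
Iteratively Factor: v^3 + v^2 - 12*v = (v)*(v^2 + v - 12) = v*(v + 4)*(v - 3)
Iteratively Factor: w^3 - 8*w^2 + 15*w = (w)*(w^2 - 8*w + 15) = w*(w - 3)*(w - 5)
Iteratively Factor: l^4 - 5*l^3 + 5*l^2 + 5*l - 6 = (l - 2)*(l^3 - 3*l^2 - l + 3) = (l - 3)*(l - 2)*(l^2 - 1) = (l - 3)*(l - 2)*(l - 1)*(l + 1)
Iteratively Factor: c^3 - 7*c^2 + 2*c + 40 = (c - 4)*(c^2 - 3*c - 10) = (c - 5)*(c - 4)*(c + 2)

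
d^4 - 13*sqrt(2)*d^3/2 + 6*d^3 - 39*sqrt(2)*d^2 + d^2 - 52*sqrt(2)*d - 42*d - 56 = (d + 2)*(d + 4)*(d - 7*sqrt(2))*(d + sqrt(2)/2)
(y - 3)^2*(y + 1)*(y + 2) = y^4 - 3*y^3 - 7*y^2 + 15*y + 18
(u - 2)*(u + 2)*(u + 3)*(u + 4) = u^4 + 7*u^3 + 8*u^2 - 28*u - 48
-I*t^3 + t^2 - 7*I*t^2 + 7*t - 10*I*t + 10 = (t + 2)*(t + 5)*(-I*t + 1)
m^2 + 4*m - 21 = (m - 3)*(m + 7)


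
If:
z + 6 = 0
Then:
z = -6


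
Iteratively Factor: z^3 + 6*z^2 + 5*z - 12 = (z + 4)*(z^2 + 2*z - 3) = (z + 3)*(z + 4)*(z - 1)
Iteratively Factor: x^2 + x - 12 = (x + 4)*(x - 3)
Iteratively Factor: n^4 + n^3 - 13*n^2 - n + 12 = (n + 4)*(n^3 - 3*n^2 - n + 3) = (n + 1)*(n + 4)*(n^2 - 4*n + 3) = (n - 1)*(n + 1)*(n + 4)*(n - 3)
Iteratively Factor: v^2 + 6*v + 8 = (v + 2)*(v + 4)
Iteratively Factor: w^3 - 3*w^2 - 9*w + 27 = (w + 3)*(w^2 - 6*w + 9) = (w - 3)*(w + 3)*(w - 3)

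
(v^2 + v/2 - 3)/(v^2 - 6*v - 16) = (v - 3/2)/(v - 8)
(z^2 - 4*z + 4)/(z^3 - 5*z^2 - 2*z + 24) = (z^2 - 4*z + 4)/(z^3 - 5*z^2 - 2*z + 24)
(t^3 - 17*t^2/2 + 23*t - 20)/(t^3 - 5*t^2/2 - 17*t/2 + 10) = (2*t^2 - 9*t + 10)/(2*t^2 + 3*t - 5)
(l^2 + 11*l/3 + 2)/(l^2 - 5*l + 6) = (l^2 + 11*l/3 + 2)/(l^2 - 5*l + 6)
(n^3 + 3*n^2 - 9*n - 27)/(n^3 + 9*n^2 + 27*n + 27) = (n - 3)/(n + 3)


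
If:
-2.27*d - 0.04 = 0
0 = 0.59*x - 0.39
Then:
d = -0.02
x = 0.66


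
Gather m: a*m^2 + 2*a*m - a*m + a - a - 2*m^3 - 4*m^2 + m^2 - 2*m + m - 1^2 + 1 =-2*m^3 + m^2*(a - 3) + m*(a - 1)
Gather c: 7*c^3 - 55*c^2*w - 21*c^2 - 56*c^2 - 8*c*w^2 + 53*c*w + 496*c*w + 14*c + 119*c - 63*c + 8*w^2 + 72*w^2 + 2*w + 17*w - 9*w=7*c^3 + c^2*(-55*w - 77) + c*(-8*w^2 + 549*w + 70) + 80*w^2 + 10*w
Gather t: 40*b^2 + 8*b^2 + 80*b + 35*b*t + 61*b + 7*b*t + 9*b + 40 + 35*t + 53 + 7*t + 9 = 48*b^2 + 150*b + t*(42*b + 42) + 102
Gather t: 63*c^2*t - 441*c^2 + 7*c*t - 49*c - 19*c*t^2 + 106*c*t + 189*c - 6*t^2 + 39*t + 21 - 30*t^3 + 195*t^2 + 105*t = -441*c^2 + 140*c - 30*t^3 + t^2*(189 - 19*c) + t*(63*c^2 + 113*c + 144) + 21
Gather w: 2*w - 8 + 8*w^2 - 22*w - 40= 8*w^2 - 20*w - 48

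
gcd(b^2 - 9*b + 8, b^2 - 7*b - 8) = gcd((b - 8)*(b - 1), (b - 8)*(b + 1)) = b - 8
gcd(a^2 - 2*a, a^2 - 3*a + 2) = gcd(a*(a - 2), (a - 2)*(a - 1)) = a - 2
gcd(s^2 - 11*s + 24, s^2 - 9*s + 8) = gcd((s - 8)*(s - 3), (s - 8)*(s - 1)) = s - 8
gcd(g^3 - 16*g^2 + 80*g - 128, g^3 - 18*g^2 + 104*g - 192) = g^2 - 12*g + 32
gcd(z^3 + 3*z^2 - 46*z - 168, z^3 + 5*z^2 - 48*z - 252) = z^2 - z - 42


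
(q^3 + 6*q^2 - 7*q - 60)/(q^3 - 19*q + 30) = (q + 4)/(q - 2)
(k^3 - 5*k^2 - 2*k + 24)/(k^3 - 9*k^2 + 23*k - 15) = (k^2 - 2*k - 8)/(k^2 - 6*k + 5)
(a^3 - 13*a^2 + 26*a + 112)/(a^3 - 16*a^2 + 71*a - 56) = (a + 2)/(a - 1)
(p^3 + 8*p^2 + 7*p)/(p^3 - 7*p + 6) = p*(p^2 + 8*p + 7)/(p^3 - 7*p + 6)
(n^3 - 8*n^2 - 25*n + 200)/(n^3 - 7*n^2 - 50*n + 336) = (n^2 - 25)/(n^2 + n - 42)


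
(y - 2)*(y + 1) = y^2 - y - 2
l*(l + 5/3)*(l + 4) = l^3 + 17*l^2/3 + 20*l/3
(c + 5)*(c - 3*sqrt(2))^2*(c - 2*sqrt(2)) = c^4 - 8*sqrt(2)*c^3 + 5*c^3 - 40*sqrt(2)*c^2 + 42*c^2 - 36*sqrt(2)*c + 210*c - 180*sqrt(2)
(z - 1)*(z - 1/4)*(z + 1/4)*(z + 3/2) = z^4 + z^3/2 - 25*z^2/16 - z/32 + 3/32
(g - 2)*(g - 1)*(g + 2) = g^3 - g^2 - 4*g + 4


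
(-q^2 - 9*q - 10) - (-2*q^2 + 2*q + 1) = q^2 - 11*q - 11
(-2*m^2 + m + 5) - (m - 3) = 8 - 2*m^2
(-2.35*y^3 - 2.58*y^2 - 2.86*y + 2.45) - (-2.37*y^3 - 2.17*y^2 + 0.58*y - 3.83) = 0.02*y^3 - 0.41*y^2 - 3.44*y + 6.28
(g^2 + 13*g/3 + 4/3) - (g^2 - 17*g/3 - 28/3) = 10*g + 32/3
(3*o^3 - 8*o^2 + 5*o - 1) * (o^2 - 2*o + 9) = 3*o^5 - 14*o^4 + 48*o^3 - 83*o^2 + 47*o - 9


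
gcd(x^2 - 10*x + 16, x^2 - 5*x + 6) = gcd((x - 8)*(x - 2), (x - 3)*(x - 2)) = x - 2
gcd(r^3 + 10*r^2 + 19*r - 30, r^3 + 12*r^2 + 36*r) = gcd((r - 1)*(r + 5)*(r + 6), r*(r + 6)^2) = r + 6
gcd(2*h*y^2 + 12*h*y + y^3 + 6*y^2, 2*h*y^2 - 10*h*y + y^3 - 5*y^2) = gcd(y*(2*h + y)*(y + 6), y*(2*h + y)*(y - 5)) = 2*h*y + y^2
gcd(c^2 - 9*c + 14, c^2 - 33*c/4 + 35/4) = c - 7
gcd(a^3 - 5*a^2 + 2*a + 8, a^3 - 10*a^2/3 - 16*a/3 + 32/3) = a - 4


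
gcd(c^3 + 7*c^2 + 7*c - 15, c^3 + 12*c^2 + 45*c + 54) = c + 3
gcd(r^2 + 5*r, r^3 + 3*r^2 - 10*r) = r^2 + 5*r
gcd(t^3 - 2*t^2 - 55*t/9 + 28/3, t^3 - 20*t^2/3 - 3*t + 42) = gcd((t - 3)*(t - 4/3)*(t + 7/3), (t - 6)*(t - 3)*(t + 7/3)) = t^2 - 2*t/3 - 7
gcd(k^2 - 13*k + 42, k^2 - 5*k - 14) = k - 7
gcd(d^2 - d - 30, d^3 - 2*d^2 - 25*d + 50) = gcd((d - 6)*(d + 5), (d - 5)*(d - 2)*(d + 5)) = d + 5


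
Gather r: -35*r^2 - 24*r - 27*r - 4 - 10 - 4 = -35*r^2 - 51*r - 18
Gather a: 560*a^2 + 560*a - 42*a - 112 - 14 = 560*a^2 + 518*a - 126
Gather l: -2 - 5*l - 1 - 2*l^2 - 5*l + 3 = -2*l^2 - 10*l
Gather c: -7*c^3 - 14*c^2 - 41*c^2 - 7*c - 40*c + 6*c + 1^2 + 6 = -7*c^3 - 55*c^2 - 41*c + 7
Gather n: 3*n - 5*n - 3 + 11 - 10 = -2*n - 2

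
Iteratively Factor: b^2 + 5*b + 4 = (b + 4)*(b + 1)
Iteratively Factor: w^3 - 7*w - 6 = (w - 3)*(w^2 + 3*w + 2) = (w - 3)*(w + 1)*(w + 2)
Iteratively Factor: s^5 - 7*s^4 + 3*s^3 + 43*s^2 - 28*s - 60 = (s - 2)*(s^4 - 5*s^3 - 7*s^2 + 29*s + 30) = (s - 2)*(s + 2)*(s^3 - 7*s^2 + 7*s + 15) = (s - 5)*(s - 2)*(s + 2)*(s^2 - 2*s - 3) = (s - 5)*(s - 3)*(s - 2)*(s + 2)*(s + 1)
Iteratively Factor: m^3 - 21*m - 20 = (m + 4)*(m^2 - 4*m - 5) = (m - 5)*(m + 4)*(m + 1)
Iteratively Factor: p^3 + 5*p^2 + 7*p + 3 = (p + 1)*(p^2 + 4*p + 3) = (p + 1)*(p + 3)*(p + 1)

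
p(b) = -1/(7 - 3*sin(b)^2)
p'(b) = -6*sin(b)*cos(b)/(7 - 3*sin(b)^2)^2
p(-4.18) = -0.21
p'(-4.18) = 0.12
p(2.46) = -0.17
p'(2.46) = 0.09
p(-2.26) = -0.19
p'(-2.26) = -0.11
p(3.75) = -0.17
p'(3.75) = -0.08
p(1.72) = -0.25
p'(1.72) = 0.05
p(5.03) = -0.23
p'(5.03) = 0.10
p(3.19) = -0.14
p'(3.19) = -0.01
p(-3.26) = -0.14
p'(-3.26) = 0.01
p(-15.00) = -0.17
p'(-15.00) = -0.09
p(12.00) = -0.16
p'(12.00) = 0.07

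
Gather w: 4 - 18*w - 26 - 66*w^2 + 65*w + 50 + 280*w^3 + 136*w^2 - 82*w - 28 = 280*w^3 + 70*w^2 - 35*w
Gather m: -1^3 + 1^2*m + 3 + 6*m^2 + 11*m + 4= 6*m^2 + 12*m + 6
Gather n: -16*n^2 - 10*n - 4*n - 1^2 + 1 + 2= -16*n^2 - 14*n + 2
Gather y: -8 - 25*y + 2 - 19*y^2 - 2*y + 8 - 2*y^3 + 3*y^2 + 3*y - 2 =-2*y^3 - 16*y^2 - 24*y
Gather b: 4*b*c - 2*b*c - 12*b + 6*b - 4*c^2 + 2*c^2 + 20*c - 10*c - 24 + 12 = b*(2*c - 6) - 2*c^2 + 10*c - 12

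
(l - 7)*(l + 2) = l^2 - 5*l - 14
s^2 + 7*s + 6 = (s + 1)*(s + 6)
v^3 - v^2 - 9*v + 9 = (v - 3)*(v - 1)*(v + 3)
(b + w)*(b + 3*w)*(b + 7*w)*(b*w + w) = b^4*w + 11*b^3*w^2 + b^3*w + 31*b^2*w^3 + 11*b^2*w^2 + 21*b*w^4 + 31*b*w^3 + 21*w^4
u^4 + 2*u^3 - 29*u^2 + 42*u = u*(u - 3)*(u - 2)*(u + 7)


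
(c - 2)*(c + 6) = c^2 + 4*c - 12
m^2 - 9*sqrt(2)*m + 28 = (m - 7*sqrt(2))*(m - 2*sqrt(2))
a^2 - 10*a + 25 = (a - 5)^2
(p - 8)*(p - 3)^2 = p^3 - 14*p^2 + 57*p - 72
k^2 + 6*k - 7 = (k - 1)*(k + 7)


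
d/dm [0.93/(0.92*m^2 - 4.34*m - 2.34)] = (4.0362 - 1.7112*m)/(-0.92*m^2 + 4.34*m + 2.34)^2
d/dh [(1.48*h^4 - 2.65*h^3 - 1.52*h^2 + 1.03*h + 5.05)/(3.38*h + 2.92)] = (15.0072*h^4 - 0.627599999999996*h^3 - 28.3516*h^2 - 8.8768*h - 14.0614)/(11.4244*h^2 + 19.7392*h + 8.5264)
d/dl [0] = 0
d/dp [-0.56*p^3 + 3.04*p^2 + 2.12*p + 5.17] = -1.68*p^2 + 6.08*p + 2.12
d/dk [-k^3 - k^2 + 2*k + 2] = -3*k^2 - 2*k + 2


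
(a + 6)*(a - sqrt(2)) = a^2 - sqrt(2)*a + 6*a - 6*sqrt(2)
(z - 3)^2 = z^2 - 6*z + 9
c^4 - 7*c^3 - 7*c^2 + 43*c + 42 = (c - 7)*(c - 3)*(c + 1)*(c + 2)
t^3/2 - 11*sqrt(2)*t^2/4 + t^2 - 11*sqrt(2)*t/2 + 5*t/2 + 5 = (t/2 + 1)*(t - 5*sqrt(2))*(t - sqrt(2)/2)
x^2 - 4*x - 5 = (x - 5)*(x + 1)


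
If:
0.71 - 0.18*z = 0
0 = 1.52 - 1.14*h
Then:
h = 1.33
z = 3.94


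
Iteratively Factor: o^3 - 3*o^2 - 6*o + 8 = (o - 4)*(o^2 + o - 2) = (o - 4)*(o + 2)*(o - 1)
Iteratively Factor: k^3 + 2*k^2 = (k + 2)*(k^2) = k*(k + 2)*(k)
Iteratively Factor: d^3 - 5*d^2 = (d)*(d^2 - 5*d) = d*(d - 5)*(d)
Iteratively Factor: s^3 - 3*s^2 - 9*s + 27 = (s - 3)*(s^2 - 9) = (s - 3)^2*(s + 3)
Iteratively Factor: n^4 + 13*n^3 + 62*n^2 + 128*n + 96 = (n + 4)*(n^3 + 9*n^2 + 26*n + 24) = (n + 2)*(n + 4)*(n^2 + 7*n + 12) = (n + 2)*(n + 4)^2*(n + 3)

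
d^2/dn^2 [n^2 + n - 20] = 2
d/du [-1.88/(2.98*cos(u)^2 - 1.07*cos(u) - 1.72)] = (2.0116 - 11.2048*cos(u))*sin(u)/(-2.98*cos(u)^2 + 1.07*cos(u) + 1.72)^2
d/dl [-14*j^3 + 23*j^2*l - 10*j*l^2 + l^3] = 23*j^2 - 20*j*l + 3*l^2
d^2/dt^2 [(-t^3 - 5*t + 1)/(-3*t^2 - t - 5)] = 2*(31*t^3 - 12*t^2 - 159*t - 11)/(27*t^6 + 27*t^5 + 144*t^4 + 91*t^3 + 240*t^2 + 75*t + 125)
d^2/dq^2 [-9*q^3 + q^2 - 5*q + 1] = 2 - 54*q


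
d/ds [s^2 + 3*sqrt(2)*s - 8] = 2*s + 3*sqrt(2)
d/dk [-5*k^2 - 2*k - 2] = -10*k - 2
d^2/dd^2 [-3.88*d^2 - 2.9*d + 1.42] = -7.76000000000000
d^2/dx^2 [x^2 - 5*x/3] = 2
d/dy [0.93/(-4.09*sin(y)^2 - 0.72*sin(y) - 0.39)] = (7.6074*sin(y) + 0.6696)*cos(y)/(4.09*sin(y)^2 + 0.72*sin(y) + 0.39)^2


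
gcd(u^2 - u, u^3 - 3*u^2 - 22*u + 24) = u - 1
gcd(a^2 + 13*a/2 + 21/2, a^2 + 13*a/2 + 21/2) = a^2 + 13*a/2 + 21/2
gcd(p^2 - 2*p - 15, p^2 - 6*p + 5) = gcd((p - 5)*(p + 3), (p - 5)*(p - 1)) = p - 5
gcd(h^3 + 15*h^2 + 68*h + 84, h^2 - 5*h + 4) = 1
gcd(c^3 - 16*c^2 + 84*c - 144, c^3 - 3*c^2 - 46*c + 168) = c^2 - 10*c + 24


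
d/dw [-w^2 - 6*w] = -2*w - 6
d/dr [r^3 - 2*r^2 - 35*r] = 3*r^2 - 4*r - 35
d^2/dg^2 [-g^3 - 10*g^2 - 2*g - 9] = -6*g - 20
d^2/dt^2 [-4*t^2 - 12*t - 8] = -8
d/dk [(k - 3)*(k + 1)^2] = (k + 1)*(3*k - 5)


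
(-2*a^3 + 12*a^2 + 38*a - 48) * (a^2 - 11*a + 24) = -2*a^5 + 34*a^4 - 142*a^3 - 178*a^2 + 1440*a - 1152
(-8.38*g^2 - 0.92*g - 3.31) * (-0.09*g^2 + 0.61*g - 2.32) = 0.7542*g^4 - 5.029*g^3 + 19.1783*g^2 + 0.1153*g + 7.6792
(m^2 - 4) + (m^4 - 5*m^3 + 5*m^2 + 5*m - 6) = m^4 - 5*m^3 + 6*m^2 + 5*m - 10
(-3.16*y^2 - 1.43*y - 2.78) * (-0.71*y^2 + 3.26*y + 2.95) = 2.2436*y^4 - 9.2863*y^3 - 12.01*y^2 - 13.2813*y - 8.201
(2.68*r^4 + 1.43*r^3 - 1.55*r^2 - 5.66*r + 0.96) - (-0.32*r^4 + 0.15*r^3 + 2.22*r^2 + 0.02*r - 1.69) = 3.0*r^4 + 1.28*r^3 - 3.77*r^2 - 5.68*r + 2.65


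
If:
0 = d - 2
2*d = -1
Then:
No Solution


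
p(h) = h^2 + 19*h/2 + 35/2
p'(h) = 2*h + 19/2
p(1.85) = 38.50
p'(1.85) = 13.20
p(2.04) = 41.04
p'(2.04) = 13.58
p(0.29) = 20.34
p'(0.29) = 10.08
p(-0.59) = 12.24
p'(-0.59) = 8.32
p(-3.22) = -2.72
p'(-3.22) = 3.06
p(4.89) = 87.87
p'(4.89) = 19.28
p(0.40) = 21.46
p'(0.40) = 10.30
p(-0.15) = 16.10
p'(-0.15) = 9.20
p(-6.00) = -3.50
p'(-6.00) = -2.50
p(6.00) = 110.50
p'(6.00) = 21.50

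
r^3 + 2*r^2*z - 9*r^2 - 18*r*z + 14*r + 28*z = (r - 7)*(r - 2)*(r + 2*z)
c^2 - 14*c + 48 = (c - 8)*(c - 6)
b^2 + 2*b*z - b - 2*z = (b - 1)*(b + 2*z)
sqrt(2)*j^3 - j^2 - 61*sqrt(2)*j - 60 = (j - 6*sqrt(2))*(j + 5*sqrt(2))*(sqrt(2)*j + 1)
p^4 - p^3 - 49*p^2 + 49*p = p*(p - 7)*(p - 1)*(p + 7)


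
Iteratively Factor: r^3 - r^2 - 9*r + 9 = (r + 3)*(r^2 - 4*r + 3) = (r - 3)*(r + 3)*(r - 1)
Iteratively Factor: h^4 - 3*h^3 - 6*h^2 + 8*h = (h + 2)*(h^3 - 5*h^2 + 4*h) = (h - 4)*(h + 2)*(h^2 - h) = h*(h - 4)*(h + 2)*(h - 1)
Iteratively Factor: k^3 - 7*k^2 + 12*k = (k - 4)*(k^2 - 3*k) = (k - 4)*(k - 3)*(k)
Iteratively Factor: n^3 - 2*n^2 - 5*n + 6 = (n - 1)*(n^2 - n - 6) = (n - 1)*(n + 2)*(n - 3)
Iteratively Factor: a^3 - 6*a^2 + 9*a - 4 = (a - 1)*(a^2 - 5*a + 4) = (a - 1)^2*(a - 4)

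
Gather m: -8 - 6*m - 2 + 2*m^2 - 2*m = 2*m^2 - 8*m - 10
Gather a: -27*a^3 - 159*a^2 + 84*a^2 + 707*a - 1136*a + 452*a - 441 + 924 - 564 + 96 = -27*a^3 - 75*a^2 + 23*a + 15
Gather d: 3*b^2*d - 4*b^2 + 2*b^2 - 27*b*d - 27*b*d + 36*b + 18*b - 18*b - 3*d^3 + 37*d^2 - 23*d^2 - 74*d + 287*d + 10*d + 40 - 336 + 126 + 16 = -2*b^2 + 36*b - 3*d^3 + 14*d^2 + d*(3*b^2 - 54*b + 223) - 154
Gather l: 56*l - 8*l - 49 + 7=48*l - 42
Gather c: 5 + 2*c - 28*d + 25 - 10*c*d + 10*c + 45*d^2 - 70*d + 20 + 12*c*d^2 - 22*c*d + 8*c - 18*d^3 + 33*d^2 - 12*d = c*(12*d^2 - 32*d + 20) - 18*d^3 + 78*d^2 - 110*d + 50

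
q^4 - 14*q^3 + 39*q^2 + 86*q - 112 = (q - 8)*(q - 7)*(q - 1)*(q + 2)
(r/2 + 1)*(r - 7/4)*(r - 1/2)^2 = r^4/2 - 3*r^3/8 - 7*r^2/4 + 57*r/32 - 7/16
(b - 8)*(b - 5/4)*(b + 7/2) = b^3 - 23*b^2/4 - 179*b/8 + 35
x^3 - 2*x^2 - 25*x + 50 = (x - 5)*(x - 2)*(x + 5)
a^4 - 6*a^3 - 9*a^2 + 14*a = a*(a - 7)*(a - 1)*(a + 2)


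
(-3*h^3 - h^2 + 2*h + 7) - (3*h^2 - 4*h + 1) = -3*h^3 - 4*h^2 + 6*h + 6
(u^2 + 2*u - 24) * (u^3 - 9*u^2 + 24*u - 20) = u^5 - 7*u^4 - 18*u^3 + 244*u^2 - 616*u + 480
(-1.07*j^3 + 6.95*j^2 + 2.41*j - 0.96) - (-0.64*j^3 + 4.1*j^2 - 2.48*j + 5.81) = -0.43*j^3 + 2.85*j^2 + 4.89*j - 6.77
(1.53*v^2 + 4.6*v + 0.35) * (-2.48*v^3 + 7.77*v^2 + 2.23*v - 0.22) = -3.7944*v^5 + 0.4801*v^4 + 38.2859*v^3 + 12.6409*v^2 - 0.2315*v - 0.077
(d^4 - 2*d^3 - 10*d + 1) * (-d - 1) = -d^5 + d^4 + 2*d^3 + 10*d^2 + 9*d - 1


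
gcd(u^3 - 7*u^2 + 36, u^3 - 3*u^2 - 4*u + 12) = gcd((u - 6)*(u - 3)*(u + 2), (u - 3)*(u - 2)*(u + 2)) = u^2 - u - 6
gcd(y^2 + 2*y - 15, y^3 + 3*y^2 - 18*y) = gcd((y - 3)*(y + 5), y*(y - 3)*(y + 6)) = y - 3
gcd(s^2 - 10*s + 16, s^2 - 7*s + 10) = s - 2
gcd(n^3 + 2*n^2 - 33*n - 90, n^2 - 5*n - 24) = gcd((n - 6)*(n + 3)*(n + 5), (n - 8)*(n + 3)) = n + 3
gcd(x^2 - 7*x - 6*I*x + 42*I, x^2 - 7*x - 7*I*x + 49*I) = x - 7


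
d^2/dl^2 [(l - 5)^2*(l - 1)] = 6*l - 22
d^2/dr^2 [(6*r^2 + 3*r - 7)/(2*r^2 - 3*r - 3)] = 12*(8*r^3 + 4*r^2 + 30*r - 13)/(8*r^6 - 36*r^5 + 18*r^4 + 81*r^3 - 27*r^2 - 81*r - 27)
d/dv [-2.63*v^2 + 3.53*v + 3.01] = 3.53 - 5.26*v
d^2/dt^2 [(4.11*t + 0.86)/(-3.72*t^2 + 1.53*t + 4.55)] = ((4.11*t + 0.86)*(7.44*t - 1.53)*(14.88*t - 3.06) + (91.7352*t - 6.1782)*(-3.72*t^2 + 1.53*t + 4.55))/(-3.72*t^2 + 1.53*t + 4.55)^3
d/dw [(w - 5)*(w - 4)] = 2*w - 9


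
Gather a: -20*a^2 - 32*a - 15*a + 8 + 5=-20*a^2 - 47*a + 13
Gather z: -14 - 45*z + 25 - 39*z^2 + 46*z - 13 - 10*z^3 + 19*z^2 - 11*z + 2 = -10*z^3 - 20*z^2 - 10*z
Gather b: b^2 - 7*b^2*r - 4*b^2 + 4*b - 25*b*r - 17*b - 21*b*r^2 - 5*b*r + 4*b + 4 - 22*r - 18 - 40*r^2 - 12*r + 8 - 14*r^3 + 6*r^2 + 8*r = b^2*(-7*r - 3) + b*(-21*r^2 - 30*r - 9) - 14*r^3 - 34*r^2 - 26*r - 6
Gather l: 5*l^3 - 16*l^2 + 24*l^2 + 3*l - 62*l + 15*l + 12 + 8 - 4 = 5*l^3 + 8*l^2 - 44*l + 16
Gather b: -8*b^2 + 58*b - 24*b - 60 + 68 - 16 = -8*b^2 + 34*b - 8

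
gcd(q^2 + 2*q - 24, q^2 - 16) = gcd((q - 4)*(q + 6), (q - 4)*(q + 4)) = q - 4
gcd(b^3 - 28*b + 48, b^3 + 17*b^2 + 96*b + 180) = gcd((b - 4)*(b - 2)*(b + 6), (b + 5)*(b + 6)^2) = b + 6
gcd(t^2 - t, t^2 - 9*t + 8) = t - 1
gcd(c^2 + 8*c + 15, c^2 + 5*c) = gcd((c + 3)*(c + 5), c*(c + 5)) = c + 5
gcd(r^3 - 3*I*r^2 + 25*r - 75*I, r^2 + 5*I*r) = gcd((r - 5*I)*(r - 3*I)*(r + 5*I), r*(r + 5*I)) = r + 5*I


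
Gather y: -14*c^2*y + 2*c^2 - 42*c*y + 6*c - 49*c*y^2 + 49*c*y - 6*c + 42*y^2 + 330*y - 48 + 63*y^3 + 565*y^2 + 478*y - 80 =2*c^2 + 63*y^3 + y^2*(607 - 49*c) + y*(-14*c^2 + 7*c + 808) - 128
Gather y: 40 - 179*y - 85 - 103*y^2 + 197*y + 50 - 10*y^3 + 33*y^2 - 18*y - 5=-10*y^3 - 70*y^2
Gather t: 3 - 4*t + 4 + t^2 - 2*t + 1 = t^2 - 6*t + 8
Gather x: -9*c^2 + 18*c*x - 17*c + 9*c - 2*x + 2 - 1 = -9*c^2 - 8*c + x*(18*c - 2) + 1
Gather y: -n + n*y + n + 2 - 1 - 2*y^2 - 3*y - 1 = -2*y^2 + y*(n - 3)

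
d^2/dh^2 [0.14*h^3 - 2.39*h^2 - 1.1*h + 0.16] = 0.84*h - 4.78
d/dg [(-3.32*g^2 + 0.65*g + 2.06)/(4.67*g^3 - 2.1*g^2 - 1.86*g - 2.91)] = (15.5044*g^4 - 6.071*g^3 - 21.3204*g^2 + 27.9744*g + 1.9401)/(21.8089*g^6 - 19.614*g^5 - 12.9624*g^4 - 19.3674*g^3 + 15.6816*g^2 + 10.8252*g + 8.4681)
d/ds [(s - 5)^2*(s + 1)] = 3*(s - 5)*(s - 1)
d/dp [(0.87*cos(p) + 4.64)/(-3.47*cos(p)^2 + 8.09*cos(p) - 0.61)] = (-3.0189*cos(p)^2 - 32.2016*cos(p) + 38.0683)*sin(p)/(12.0409*cos(p)^4 - 56.1446*cos(p)^3 + 69.6815*cos(p)^2 - 9.8698*cos(p) + 0.3721)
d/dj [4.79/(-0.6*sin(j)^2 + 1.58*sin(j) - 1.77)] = (5.748*sin(j) - 7.5682)*cos(j)/(0.6*sin(j)^2 - 1.58*sin(j) + 1.77)^2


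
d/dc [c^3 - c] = 3*c^2 - 1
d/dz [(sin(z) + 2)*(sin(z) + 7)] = (2*sin(z) + 9)*cos(z)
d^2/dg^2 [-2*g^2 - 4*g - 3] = -4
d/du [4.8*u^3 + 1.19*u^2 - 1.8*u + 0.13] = 14.4*u^2 + 2.38*u - 1.8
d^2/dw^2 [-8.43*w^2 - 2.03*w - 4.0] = -16.8600000000000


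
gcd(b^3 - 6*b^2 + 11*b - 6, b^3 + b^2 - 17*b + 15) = b^2 - 4*b + 3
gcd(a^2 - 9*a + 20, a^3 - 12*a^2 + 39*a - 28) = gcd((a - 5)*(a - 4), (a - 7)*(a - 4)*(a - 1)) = a - 4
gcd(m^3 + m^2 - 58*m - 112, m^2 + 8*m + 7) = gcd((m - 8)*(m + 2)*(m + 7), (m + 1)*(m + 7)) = m + 7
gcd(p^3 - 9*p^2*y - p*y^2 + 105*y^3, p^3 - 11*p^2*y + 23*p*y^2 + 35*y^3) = p^2 - 12*p*y + 35*y^2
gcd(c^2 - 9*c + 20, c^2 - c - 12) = c - 4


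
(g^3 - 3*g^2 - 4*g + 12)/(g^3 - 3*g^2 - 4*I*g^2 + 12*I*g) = (g^2 - 4)/(g*(g - 4*I))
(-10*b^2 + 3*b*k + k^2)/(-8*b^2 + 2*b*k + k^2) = (5*b + k)/(4*b + k)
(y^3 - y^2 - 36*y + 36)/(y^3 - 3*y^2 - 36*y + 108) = (y - 1)/(y - 3)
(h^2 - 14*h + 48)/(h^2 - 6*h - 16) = (h - 6)/(h + 2)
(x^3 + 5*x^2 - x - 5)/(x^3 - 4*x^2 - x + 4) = (x + 5)/(x - 4)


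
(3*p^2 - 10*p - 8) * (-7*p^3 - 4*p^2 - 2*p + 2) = -21*p^5 + 58*p^4 + 90*p^3 + 58*p^2 - 4*p - 16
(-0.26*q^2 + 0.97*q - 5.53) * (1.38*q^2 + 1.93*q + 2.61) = -0.3588*q^4 + 0.8368*q^3 - 6.4379*q^2 - 8.1412*q - 14.4333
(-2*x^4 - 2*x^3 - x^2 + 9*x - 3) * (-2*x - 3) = 4*x^5 + 10*x^4 + 8*x^3 - 15*x^2 - 21*x + 9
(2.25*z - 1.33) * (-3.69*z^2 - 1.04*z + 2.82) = -8.3025*z^3 + 2.5677*z^2 + 7.7282*z - 3.7506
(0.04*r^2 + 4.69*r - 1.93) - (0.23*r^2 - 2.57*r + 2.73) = -0.19*r^2 + 7.26*r - 4.66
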